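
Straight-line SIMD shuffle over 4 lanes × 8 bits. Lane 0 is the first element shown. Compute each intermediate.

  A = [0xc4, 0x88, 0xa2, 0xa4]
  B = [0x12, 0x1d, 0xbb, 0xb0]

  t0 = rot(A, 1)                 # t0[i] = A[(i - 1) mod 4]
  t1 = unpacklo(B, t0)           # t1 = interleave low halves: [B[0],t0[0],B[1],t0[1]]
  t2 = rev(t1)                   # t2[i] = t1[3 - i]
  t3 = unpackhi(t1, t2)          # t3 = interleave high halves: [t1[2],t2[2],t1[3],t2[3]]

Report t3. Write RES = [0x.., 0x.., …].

t0 = [0xa4, 0xc4, 0x88, 0xa2]
t1 = [0x12, 0xa4, 0x1d, 0xc4]
t2 = [0xc4, 0x1d, 0xa4, 0x12]
t3 = [0x1d, 0xa4, 0xc4, 0x12]

RES = [ 0x1d  0xa4  0xc4  0x12 ]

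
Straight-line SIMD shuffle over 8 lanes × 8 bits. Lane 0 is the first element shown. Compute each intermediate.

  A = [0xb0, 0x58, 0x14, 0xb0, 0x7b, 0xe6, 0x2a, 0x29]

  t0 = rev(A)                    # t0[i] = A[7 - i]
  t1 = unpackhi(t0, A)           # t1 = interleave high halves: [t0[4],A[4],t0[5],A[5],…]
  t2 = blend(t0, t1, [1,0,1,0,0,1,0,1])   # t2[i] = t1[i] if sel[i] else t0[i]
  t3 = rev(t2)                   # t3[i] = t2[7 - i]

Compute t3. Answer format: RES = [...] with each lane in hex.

RES = [0x29, 0x58, 0x2a, 0xb0, 0x7b, 0x14, 0x2a, 0xb0]

→ t0 |29|2a|e6|7b|b0|14|58|b0|
→ t1 |b0|7b|14|e6|58|2a|b0|29|
→ t2 |b0|2a|14|7b|b0|2a|58|29|
→ t3 |29|58|2a|b0|7b|14|2a|b0|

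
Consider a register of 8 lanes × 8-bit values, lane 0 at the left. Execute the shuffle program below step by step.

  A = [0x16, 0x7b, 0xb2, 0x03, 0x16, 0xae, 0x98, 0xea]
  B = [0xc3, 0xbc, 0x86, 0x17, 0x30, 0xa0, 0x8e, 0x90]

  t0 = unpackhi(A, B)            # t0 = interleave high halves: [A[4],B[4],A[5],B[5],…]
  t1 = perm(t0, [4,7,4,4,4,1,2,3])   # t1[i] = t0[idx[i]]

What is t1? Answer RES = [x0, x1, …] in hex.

RES = [0x98, 0x90, 0x98, 0x98, 0x98, 0x30, 0xae, 0xa0]

→ t0 |16|30|ae|a0|98|8e|ea|90|
→ t1 |98|90|98|98|98|30|ae|a0|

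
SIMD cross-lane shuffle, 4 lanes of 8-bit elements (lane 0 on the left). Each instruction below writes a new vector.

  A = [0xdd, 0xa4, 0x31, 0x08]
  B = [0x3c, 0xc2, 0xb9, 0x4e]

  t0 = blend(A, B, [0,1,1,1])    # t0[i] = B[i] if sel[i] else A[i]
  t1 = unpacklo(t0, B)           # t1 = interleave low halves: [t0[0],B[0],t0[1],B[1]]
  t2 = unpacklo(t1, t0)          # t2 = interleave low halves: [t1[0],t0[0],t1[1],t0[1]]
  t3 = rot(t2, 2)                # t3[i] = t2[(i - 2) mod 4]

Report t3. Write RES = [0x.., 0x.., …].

t0 = [0xdd, 0xc2, 0xb9, 0x4e]
t1 = [0xdd, 0x3c, 0xc2, 0xc2]
t2 = [0xdd, 0xdd, 0x3c, 0xc2]
t3 = [0x3c, 0xc2, 0xdd, 0xdd]

RES = [ 0x3c  0xc2  0xdd  0xdd ]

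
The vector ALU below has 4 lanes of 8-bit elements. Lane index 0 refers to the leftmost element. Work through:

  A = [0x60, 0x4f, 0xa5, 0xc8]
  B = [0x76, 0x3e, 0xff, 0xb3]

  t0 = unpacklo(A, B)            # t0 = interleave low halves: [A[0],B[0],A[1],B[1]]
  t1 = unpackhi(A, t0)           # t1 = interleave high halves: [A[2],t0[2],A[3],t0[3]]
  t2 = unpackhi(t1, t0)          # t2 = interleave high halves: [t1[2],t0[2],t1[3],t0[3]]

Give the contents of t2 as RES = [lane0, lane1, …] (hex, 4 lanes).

t0 = [0x60, 0x76, 0x4f, 0x3e]
t1 = [0xa5, 0x4f, 0xc8, 0x3e]
t2 = [0xc8, 0x4f, 0x3e, 0x3e]

RES = [0xc8, 0x4f, 0x3e, 0x3e]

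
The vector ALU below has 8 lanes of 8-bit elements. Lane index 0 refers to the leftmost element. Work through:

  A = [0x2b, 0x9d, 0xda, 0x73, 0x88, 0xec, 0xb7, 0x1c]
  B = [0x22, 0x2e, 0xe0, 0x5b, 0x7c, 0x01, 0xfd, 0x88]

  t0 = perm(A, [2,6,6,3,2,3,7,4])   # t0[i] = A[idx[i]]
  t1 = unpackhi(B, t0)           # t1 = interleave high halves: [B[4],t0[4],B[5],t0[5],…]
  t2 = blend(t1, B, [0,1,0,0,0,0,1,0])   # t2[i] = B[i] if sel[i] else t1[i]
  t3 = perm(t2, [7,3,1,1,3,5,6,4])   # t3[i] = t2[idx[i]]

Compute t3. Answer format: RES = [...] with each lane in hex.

  t0: da b7 b7 73 da 73 1c 88
  t1: 7c da 01 73 fd 1c 88 88
  t2: 7c 2e 01 73 fd 1c fd 88
  t3: 88 73 2e 2e 73 1c fd fd

RES = [0x88, 0x73, 0x2e, 0x2e, 0x73, 0x1c, 0xfd, 0xfd]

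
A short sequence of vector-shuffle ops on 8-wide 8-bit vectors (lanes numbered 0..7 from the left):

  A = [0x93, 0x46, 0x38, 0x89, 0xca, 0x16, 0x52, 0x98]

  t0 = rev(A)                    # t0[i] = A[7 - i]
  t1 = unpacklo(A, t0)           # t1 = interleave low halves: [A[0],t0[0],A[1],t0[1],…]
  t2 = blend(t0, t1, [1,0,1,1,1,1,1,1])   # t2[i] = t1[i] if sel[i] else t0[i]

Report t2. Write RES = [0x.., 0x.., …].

RES = [0x93, 0x52, 0x46, 0x52, 0x38, 0x16, 0x89, 0xca]

t0 = [0x98, 0x52, 0x16, 0xca, 0x89, 0x38, 0x46, 0x93]
t1 = [0x93, 0x98, 0x46, 0x52, 0x38, 0x16, 0x89, 0xca]
t2 = [0x93, 0x52, 0x46, 0x52, 0x38, 0x16, 0x89, 0xca]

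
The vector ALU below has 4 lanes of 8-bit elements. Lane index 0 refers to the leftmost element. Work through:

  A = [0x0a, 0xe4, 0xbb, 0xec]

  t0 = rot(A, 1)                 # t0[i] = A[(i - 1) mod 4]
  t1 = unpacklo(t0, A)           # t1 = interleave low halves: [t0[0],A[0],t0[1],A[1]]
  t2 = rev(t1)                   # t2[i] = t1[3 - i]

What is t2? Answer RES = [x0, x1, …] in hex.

RES = [0xe4, 0x0a, 0x0a, 0xec]

t0 = [0xec, 0x0a, 0xe4, 0xbb]
t1 = [0xec, 0x0a, 0x0a, 0xe4]
t2 = [0xe4, 0x0a, 0x0a, 0xec]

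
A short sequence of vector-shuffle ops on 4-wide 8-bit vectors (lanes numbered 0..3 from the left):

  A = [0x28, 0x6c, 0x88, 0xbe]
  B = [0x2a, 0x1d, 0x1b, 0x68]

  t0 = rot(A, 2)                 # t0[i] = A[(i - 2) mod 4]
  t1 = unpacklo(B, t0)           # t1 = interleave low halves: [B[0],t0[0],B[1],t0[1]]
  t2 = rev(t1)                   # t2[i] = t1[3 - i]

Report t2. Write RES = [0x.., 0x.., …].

→ t0 |88|be|28|6c|
→ t1 |2a|88|1d|be|
→ t2 |be|1d|88|2a|

RES = [0xbe, 0x1d, 0x88, 0x2a]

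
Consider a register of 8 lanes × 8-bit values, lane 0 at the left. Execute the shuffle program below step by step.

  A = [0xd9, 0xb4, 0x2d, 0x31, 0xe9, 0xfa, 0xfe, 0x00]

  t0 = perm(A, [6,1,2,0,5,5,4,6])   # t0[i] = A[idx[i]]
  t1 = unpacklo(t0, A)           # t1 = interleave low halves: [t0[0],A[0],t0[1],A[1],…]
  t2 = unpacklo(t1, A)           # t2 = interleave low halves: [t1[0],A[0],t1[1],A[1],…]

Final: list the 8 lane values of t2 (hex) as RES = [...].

t0 = [0xfe, 0xb4, 0x2d, 0xd9, 0xfa, 0xfa, 0xe9, 0xfe]
t1 = [0xfe, 0xd9, 0xb4, 0xb4, 0x2d, 0x2d, 0xd9, 0x31]
t2 = [0xfe, 0xd9, 0xd9, 0xb4, 0xb4, 0x2d, 0xb4, 0x31]

RES = [0xfe, 0xd9, 0xd9, 0xb4, 0xb4, 0x2d, 0xb4, 0x31]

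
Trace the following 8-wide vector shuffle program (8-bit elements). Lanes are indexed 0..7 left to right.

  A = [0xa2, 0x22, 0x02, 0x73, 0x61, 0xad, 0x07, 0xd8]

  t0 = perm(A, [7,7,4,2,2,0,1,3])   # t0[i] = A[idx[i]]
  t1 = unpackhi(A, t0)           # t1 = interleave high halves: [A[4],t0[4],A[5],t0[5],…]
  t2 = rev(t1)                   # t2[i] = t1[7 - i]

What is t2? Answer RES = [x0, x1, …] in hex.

→ t0 |d8|d8|61|02|02|a2|22|73|
→ t1 |61|02|ad|a2|07|22|d8|73|
→ t2 |73|d8|22|07|a2|ad|02|61|

RES = [0x73, 0xd8, 0x22, 0x07, 0xa2, 0xad, 0x02, 0x61]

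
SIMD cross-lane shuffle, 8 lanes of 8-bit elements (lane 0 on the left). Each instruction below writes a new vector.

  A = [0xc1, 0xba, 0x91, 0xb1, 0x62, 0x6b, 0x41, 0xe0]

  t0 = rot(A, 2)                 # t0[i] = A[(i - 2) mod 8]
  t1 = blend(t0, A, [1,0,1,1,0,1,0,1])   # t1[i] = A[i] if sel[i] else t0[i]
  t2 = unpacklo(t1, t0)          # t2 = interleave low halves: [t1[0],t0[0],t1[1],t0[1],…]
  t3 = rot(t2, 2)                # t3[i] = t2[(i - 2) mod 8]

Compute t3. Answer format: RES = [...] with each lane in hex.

RES = [0xb1, 0xba, 0xc1, 0x41, 0xe0, 0xe0, 0x91, 0xc1]

t0 = [0x41, 0xe0, 0xc1, 0xba, 0x91, 0xb1, 0x62, 0x6b]
t1 = [0xc1, 0xe0, 0x91, 0xb1, 0x91, 0x6b, 0x62, 0xe0]
t2 = [0xc1, 0x41, 0xe0, 0xe0, 0x91, 0xc1, 0xb1, 0xba]
t3 = [0xb1, 0xba, 0xc1, 0x41, 0xe0, 0xe0, 0x91, 0xc1]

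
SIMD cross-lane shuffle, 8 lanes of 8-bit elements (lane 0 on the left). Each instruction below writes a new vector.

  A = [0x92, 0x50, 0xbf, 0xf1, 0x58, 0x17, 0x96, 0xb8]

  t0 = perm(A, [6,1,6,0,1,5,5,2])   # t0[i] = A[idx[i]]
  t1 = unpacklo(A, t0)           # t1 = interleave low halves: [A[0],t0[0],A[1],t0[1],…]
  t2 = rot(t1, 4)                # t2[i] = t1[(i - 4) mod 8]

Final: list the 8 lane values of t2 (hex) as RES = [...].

→ t0 |96|50|96|92|50|17|17|bf|
→ t1 |92|96|50|50|bf|96|f1|92|
→ t2 |bf|96|f1|92|92|96|50|50|

RES = [ 0xbf  0x96  0xf1  0x92  0x92  0x96  0x50  0x50 ]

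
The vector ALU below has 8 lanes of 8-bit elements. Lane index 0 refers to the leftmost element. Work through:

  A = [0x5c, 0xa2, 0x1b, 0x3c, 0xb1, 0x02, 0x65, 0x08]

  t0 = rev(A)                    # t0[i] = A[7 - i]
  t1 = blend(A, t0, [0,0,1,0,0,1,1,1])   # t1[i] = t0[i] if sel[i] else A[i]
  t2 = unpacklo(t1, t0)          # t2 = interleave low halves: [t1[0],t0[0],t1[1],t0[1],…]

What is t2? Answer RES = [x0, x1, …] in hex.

  t0: 08 65 02 b1 3c 1b a2 5c
  t1: 5c a2 02 3c b1 1b a2 5c
  t2: 5c 08 a2 65 02 02 3c b1

RES = [ 0x5c  0x08  0xa2  0x65  0x02  0x02  0x3c  0xb1 ]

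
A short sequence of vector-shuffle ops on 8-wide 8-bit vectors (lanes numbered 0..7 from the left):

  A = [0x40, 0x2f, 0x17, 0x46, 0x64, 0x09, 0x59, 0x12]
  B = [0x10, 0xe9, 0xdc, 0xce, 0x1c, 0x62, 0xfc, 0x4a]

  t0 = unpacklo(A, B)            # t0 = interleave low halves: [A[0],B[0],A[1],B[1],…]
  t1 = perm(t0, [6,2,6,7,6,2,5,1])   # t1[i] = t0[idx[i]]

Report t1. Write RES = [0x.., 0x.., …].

t0 = [0x40, 0x10, 0x2f, 0xe9, 0x17, 0xdc, 0x46, 0xce]
t1 = [0x46, 0x2f, 0x46, 0xce, 0x46, 0x2f, 0xdc, 0x10]

RES = [0x46, 0x2f, 0x46, 0xce, 0x46, 0x2f, 0xdc, 0x10]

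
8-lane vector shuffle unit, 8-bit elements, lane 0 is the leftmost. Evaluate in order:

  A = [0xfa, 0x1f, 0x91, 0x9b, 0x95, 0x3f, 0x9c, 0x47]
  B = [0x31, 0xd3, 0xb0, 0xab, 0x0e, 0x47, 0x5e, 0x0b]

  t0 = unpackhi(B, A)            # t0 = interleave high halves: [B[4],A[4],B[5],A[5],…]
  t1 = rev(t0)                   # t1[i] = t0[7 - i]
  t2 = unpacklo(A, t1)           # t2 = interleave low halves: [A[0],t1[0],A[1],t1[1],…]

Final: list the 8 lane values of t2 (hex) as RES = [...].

RES = [ 0xfa  0x47  0x1f  0x0b  0x91  0x9c  0x9b  0x5e ]

→ t0 |0e|95|47|3f|5e|9c|0b|47|
→ t1 |47|0b|9c|5e|3f|47|95|0e|
→ t2 |fa|47|1f|0b|91|9c|9b|5e|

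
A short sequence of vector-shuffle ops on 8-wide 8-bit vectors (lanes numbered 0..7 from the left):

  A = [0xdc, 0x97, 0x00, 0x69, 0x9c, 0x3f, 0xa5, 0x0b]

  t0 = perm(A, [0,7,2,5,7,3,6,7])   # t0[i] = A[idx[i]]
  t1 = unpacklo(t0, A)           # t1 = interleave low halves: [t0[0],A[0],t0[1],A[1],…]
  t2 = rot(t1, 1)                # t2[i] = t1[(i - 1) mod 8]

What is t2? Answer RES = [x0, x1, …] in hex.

RES = [ 0x69  0xdc  0xdc  0x0b  0x97  0x00  0x00  0x3f ]

  t0: dc 0b 00 3f 0b 69 a5 0b
  t1: dc dc 0b 97 00 00 3f 69
  t2: 69 dc dc 0b 97 00 00 3f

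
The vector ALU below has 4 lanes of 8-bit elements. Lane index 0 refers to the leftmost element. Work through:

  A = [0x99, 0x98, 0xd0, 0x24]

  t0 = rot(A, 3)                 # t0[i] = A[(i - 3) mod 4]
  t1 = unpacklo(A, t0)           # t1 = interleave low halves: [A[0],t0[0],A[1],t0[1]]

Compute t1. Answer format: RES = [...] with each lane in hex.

RES = [0x99, 0x98, 0x98, 0xd0]

→ t0 |98|d0|24|99|
→ t1 |99|98|98|d0|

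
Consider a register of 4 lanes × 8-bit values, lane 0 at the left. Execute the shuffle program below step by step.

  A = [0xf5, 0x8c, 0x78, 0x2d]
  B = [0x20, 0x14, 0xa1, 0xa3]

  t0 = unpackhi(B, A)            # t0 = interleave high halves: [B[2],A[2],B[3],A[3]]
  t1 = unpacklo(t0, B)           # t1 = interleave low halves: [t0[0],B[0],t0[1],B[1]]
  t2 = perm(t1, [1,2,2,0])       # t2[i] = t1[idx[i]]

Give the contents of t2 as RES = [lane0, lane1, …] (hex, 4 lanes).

RES = [ 0x20  0x78  0x78  0xa1 ]

t0 = [0xa1, 0x78, 0xa3, 0x2d]
t1 = [0xa1, 0x20, 0x78, 0x14]
t2 = [0x20, 0x78, 0x78, 0xa1]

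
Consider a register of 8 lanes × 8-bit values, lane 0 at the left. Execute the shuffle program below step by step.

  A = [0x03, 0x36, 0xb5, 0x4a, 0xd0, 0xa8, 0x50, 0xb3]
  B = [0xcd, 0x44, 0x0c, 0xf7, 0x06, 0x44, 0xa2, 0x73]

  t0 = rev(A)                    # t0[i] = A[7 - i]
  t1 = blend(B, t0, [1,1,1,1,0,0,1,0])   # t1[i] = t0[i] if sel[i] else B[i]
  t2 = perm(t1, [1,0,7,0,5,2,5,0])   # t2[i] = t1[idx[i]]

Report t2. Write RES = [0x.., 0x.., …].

RES = [ 0x50  0xb3  0x73  0xb3  0x44  0xa8  0x44  0xb3 ]

t0 = [0xb3, 0x50, 0xa8, 0xd0, 0x4a, 0xb5, 0x36, 0x03]
t1 = [0xb3, 0x50, 0xa8, 0xd0, 0x06, 0x44, 0x36, 0x73]
t2 = [0x50, 0xb3, 0x73, 0xb3, 0x44, 0xa8, 0x44, 0xb3]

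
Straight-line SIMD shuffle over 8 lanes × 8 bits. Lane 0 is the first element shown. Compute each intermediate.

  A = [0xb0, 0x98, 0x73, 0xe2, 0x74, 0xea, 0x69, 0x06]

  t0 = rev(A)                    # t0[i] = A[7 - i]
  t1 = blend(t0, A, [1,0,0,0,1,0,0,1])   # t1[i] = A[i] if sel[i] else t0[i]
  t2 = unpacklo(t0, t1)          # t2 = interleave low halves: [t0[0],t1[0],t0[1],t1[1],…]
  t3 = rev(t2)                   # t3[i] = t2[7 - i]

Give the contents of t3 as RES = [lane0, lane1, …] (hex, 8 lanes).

RES = [0x74, 0x74, 0xea, 0xea, 0x69, 0x69, 0xb0, 0x06]

  t0: 06 69 ea 74 e2 73 98 b0
  t1: b0 69 ea 74 74 73 98 06
  t2: 06 b0 69 69 ea ea 74 74
  t3: 74 74 ea ea 69 69 b0 06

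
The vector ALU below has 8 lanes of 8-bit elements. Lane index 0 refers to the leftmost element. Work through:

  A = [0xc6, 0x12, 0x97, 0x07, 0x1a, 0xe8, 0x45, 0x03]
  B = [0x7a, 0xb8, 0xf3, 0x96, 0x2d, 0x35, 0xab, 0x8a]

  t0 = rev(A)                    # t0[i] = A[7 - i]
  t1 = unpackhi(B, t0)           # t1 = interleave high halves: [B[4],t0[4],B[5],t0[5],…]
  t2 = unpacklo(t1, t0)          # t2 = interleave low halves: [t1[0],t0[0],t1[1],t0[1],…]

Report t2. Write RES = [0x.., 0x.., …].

RES = [ 0x2d  0x03  0x07  0x45  0x35  0xe8  0x97  0x1a ]

  t0: 03 45 e8 1a 07 97 12 c6
  t1: 2d 07 35 97 ab 12 8a c6
  t2: 2d 03 07 45 35 e8 97 1a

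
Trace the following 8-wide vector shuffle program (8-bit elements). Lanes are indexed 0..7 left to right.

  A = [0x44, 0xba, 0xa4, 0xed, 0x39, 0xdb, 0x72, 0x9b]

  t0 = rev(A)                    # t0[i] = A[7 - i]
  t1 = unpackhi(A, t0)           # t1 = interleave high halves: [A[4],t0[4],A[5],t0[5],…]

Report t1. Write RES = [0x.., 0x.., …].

RES = [0x39, 0xed, 0xdb, 0xa4, 0x72, 0xba, 0x9b, 0x44]

→ t0 |9b|72|db|39|ed|a4|ba|44|
→ t1 |39|ed|db|a4|72|ba|9b|44|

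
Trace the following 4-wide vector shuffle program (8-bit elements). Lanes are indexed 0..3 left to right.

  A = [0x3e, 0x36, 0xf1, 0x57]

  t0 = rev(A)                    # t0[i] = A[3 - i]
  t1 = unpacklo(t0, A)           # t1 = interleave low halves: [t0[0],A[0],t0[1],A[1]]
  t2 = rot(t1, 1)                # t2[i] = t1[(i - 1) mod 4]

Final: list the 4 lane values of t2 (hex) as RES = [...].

→ t0 |57|f1|36|3e|
→ t1 |57|3e|f1|36|
→ t2 |36|57|3e|f1|

RES = [0x36, 0x57, 0x3e, 0xf1]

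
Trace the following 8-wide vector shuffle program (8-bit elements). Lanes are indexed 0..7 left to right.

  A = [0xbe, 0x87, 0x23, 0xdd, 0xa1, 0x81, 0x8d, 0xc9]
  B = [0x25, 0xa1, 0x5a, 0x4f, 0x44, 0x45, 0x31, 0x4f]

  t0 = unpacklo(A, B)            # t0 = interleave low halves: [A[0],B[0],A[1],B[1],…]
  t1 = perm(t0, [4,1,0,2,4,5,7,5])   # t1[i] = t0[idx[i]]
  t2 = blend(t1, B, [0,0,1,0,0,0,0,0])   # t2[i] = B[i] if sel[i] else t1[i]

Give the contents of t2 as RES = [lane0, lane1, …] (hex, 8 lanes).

RES = [0x23, 0x25, 0x5a, 0x87, 0x23, 0x5a, 0x4f, 0x5a]

  t0: be 25 87 a1 23 5a dd 4f
  t1: 23 25 be 87 23 5a 4f 5a
  t2: 23 25 5a 87 23 5a 4f 5a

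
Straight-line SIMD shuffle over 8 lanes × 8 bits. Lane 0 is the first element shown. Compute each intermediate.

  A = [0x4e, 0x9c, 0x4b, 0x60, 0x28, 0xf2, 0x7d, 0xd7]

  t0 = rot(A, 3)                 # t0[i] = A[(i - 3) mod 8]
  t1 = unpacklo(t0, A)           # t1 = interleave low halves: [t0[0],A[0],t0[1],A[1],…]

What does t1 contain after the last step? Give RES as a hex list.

t0 = [0xf2, 0x7d, 0xd7, 0x4e, 0x9c, 0x4b, 0x60, 0x28]
t1 = [0xf2, 0x4e, 0x7d, 0x9c, 0xd7, 0x4b, 0x4e, 0x60]

RES = [0xf2, 0x4e, 0x7d, 0x9c, 0xd7, 0x4b, 0x4e, 0x60]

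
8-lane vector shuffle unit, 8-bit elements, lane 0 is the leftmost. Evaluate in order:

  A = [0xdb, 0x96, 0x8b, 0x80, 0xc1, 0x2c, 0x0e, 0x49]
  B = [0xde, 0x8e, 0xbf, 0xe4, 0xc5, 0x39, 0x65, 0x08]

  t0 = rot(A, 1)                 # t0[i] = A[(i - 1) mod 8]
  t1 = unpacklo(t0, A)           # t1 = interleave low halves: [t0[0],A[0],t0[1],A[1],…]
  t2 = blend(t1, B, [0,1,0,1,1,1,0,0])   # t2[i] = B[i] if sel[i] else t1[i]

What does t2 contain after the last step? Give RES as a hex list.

→ t0 |49|db|96|8b|80|c1|2c|0e|
→ t1 |49|db|db|96|96|8b|8b|80|
→ t2 |49|8e|db|e4|c5|39|8b|80|

RES = [ 0x49  0x8e  0xdb  0xe4  0xc5  0x39  0x8b  0x80 ]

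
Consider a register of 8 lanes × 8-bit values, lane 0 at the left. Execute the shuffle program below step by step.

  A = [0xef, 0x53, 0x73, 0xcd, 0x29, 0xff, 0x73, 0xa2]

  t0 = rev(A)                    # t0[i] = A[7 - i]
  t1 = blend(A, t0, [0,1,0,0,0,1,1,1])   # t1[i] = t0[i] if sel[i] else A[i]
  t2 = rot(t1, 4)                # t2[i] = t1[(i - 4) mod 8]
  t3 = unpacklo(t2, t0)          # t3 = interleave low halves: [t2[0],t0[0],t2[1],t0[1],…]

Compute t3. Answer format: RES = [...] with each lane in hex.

RES = [ 0x29  0xa2  0x73  0x73  0x53  0xff  0xef  0x29 ]

→ t0 |a2|73|ff|29|cd|73|53|ef|
→ t1 |ef|73|73|cd|29|73|53|ef|
→ t2 |29|73|53|ef|ef|73|73|cd|
→ t3 |29|a2|73|73|53|ff|ef|29|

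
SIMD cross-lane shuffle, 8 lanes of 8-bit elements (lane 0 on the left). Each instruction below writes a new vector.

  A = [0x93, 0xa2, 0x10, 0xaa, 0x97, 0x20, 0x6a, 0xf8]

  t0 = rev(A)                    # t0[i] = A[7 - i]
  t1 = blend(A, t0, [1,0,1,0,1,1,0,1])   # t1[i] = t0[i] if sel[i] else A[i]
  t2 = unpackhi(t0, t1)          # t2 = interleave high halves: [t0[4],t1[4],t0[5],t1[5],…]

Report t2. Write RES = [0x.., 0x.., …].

RES = [ 0xaa  0xaa  0x10  0x10  0xa2  0x6a  0x93  0x93 ]

  t0: f8 6a 20 97 aa 10 a2 93
  t1: f8 a2 20 aa aa 10 6a 93
  t2: aa aa 10 10 a2 6a 93 93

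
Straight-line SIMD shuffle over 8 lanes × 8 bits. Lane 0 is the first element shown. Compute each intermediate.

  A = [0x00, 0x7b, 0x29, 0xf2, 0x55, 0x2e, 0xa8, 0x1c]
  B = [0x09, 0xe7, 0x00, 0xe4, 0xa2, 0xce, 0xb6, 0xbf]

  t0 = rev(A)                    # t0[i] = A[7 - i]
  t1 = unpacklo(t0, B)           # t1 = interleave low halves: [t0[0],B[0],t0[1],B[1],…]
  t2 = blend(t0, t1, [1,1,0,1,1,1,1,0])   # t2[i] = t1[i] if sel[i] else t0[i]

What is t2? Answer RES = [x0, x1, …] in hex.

RES = [ 0x1c  0x09  0x2e  0xe7  0x2e  0x00  0x55  0x00 ]

t0 = [0x1c, 0xa8, 0x2e, 0x55, 0xf2, 0x29, 0x7b, 0x00]
t1 = [0x1c, 0x09, 0xa8, 0xe7, 0x2e, 0x00, 0x55, 0xe4]
t2 = [0x1c, 0x09, 0x2e, 0xe7, 0x2e, 0x00, 0x55, 0x00]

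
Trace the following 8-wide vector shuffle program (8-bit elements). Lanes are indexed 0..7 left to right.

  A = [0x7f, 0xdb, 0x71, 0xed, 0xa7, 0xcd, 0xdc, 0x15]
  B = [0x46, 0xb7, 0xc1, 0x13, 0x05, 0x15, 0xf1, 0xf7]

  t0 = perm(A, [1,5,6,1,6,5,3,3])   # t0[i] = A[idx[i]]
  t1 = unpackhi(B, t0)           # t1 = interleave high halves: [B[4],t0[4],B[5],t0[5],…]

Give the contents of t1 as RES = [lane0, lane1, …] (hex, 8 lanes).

t0 = [0xdb, 0xcd, 0xdc, 0xdb, 0xdc, 0xcd, 0xed, 0xed]
t1 = [0x05, 0xdc, 0x15, 0xcd, 0xf1, 0xed, 0xf7, 0xed]

RES = [0x05, 0xdc, 0x15, 0xcd, 0xf1, 0xed, 0xf7, 0xed]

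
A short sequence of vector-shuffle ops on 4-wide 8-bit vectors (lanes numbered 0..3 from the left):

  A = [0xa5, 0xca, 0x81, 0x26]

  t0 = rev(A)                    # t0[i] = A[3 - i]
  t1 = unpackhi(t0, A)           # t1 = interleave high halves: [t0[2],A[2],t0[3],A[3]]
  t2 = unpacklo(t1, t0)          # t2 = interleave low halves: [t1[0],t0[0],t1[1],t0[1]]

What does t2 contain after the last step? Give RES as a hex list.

RES = [0xca, 0x26, 0x81, 0x81]

  t0: 26 81 ca a5
  t1: ca 81 a5 26
  t2: ca 26 81 81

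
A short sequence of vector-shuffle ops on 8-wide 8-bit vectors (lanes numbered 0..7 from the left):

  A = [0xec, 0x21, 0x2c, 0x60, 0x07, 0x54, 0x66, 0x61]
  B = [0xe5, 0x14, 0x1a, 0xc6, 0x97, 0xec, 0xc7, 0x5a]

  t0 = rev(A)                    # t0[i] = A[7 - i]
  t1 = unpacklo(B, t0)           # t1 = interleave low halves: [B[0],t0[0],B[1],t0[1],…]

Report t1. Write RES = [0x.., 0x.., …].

t0 = [0x61, 0x66, 0x54, 0x07, 0x60, 0x2c, 0x21, 0xec]
t1 = [0xe5, 0x61, 0x14, 0x66, 0x1a, 0x54, 0xc6, 0x07]

RES = [ 0xe5  0x61  0x14  0x66  0x1a  0x54  0xc6  0x07 ]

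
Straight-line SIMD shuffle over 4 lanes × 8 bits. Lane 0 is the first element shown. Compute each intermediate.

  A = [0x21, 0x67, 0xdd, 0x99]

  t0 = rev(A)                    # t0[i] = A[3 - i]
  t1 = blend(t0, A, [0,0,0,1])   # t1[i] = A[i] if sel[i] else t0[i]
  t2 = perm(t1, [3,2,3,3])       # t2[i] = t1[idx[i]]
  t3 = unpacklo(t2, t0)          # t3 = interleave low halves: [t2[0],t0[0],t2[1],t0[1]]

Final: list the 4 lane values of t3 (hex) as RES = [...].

  t0: 99 dd 67 21
  t1: 99 dd 67 99
  t2: 99 67 99 99
  t3: 99 99 67 dd

RES = [ 0x99  0x99  0x67  0xdd ]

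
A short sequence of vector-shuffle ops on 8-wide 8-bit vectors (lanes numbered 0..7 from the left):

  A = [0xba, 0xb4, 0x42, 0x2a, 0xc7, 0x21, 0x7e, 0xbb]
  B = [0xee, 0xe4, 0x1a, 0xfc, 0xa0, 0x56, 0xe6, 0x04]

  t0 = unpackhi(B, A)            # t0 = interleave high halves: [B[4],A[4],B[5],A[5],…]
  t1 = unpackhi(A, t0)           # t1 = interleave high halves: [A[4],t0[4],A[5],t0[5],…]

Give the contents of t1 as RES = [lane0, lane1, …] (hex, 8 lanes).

RES = [0xc7, 0xe6, 0x21, 0x7e, 0x7e, 0x04, 0xbb, 0xbb]

→ t0 |a0|c7|56|21|e6|7e|04|bb|
→ t1 |c7|e6|21|7e|7e|04|bb|bb|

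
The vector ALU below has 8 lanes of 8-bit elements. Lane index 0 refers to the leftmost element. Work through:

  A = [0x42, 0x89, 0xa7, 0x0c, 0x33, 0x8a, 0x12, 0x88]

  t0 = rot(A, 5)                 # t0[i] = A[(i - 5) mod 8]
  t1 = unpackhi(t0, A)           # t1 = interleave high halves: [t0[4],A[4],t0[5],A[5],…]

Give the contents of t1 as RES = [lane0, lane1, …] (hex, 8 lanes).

→ t0 |0c|33|8a|12|88|42|89|a7|
→ t1 |88|33|42|8a|89|12|a7|88|

RES = [0x88, 0x33, 0x42, 0x8a, 0x89, 0x12, 0xa7, 0x88]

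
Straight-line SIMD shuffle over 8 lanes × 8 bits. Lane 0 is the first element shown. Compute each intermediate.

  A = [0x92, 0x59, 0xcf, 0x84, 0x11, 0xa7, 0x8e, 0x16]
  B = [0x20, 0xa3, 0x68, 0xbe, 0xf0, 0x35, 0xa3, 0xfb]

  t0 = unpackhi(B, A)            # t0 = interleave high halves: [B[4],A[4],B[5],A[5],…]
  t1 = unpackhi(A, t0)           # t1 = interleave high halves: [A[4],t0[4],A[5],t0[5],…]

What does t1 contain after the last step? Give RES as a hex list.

RES = [ 0x11  0xa3  0xa7  0x8e  0x8e  0xfb  0x16  0x16 ]

t0 = [0xf0, 0x11, 0x35, 0xa7, 0xa3, 0x8e, 0xfb, 0x16]
t1 = [0x11, 0xa3, 0xa7, 0x8e, 0x8e, 0xfb, 0x16, 0x16]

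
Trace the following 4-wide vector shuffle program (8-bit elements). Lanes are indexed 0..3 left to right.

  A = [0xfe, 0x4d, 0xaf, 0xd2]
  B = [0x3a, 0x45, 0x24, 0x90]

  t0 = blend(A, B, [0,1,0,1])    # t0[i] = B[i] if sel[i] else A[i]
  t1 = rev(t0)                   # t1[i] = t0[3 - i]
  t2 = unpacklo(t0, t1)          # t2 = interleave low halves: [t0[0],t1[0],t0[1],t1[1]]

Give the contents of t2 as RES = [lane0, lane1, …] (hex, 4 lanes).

→ t0 |fe|45|af|90|
→ t1 |90|af|45|fe|
→ t2 |fe|90|45|af|

RES = [0xfe, 0x90, 0x45, 0xaf]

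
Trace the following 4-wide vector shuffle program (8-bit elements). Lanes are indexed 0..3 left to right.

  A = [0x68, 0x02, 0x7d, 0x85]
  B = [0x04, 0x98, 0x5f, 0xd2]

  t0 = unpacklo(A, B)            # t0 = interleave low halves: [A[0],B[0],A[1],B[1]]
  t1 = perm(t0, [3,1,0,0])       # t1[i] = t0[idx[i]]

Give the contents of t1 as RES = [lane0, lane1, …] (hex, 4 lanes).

RES = [0x98, 0x04, 0x68, 0x68]

→ t0 |68|04|02|98|
→ t1 |98|04|68|68|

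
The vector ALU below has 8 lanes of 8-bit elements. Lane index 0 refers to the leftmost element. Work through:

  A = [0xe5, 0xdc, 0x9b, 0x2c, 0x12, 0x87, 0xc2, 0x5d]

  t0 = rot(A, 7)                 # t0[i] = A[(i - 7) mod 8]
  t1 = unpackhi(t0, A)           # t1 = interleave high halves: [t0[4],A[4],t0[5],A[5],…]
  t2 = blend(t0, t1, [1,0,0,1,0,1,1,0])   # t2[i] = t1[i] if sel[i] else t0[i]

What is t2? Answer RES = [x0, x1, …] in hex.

→ t0 |dc|9b|2c|12|87|c2|5d|e5|
→ t1 |87|12|c2|87|5d|c2|e5|5d|
→ t2 |87|9b|2c|87|87|c2|e5|e5|

RES = [0x87, 0x9b, 0x2c, 0x87, 0x87, 0xc2, 0xe5, 0xe5]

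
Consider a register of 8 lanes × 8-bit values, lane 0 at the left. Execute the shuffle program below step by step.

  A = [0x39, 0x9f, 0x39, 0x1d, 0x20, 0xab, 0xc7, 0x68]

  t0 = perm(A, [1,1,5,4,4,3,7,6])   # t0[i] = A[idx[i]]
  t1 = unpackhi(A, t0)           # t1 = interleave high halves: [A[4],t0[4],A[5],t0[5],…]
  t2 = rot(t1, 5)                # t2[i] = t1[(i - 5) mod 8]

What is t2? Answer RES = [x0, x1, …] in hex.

t0 = [0x9f, 0x9f, 0xab, 0x20, 0x20, 0x1d, 0x68, 0xc7]
t1 = [0x20, 0x20, 0xab, 0x1d, 0xc7, 0x68, 0x68, 0xc7]
t2 = [0x1d, 0xc7, 0x68, 0x68, 0xc7, 0x20, 0x20, 0xab]

RES = [ 0x1d  0xc7  0x68  0x68  0xc7  0x20  0x20  0xab ]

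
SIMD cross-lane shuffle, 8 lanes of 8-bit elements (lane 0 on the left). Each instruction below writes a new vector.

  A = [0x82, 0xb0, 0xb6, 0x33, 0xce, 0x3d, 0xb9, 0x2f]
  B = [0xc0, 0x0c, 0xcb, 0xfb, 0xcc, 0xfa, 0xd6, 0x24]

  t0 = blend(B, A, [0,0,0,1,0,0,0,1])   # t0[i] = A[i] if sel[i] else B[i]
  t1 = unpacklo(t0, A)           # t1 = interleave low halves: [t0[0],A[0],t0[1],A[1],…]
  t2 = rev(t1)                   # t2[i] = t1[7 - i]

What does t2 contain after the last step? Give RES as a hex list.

→ t0 |c0|0c|cb|33|cc|fa|d6|2f|
→ t1 |c0|82|0c|b0|cb|b6|33|33|
→ t2 |33|33|b6|cb|b0|0c|82|c0|

RES = [ 0x33  0x33  0xb6  0xcb  0xb0  0x0c  0x82  0xc0 ]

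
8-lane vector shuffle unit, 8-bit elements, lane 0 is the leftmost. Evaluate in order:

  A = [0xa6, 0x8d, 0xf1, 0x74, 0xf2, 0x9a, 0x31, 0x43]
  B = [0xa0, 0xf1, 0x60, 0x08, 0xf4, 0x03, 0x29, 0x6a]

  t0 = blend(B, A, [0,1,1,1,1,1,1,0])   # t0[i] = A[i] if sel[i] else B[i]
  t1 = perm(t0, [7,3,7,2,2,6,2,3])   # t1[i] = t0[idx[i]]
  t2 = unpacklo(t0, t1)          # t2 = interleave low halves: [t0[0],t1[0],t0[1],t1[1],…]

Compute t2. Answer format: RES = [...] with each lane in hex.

RES = [0xa0, 0x6a, 0x8d, 0x74, 0xf1, 0x6a, 0x74, 0xf1]

t0 = [0xa0, 0x8d, 0xf1, 0x74, 0xf2, 0x9a, 0x31, 0x6a]
t1 = [0x6a, 0x74, 0x6a, 0xf1, 0xf1, 0x31, 0xf1, 0x74]
t2 = [0xa0, 0x6a, 0x8d, 0x74, 0xf1, 0x6a, 0x74, 0xf1]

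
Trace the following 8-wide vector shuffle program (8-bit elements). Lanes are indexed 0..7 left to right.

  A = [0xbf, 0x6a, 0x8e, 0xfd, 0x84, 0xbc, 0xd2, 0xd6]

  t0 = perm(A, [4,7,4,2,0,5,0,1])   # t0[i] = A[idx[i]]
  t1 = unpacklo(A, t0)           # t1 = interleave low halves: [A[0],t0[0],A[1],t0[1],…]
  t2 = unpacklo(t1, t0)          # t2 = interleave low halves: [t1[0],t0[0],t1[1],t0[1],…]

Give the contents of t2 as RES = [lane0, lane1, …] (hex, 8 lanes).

  t0: 84 d6 84 8e bf bc bf 6a
  t1: bf 84 6a d6 8e 84 fd 8e
  t2: bf 84 84 d6 6a 84 d6 8e

RES = [0xbf, 0x84, 0x84, 0xd6, 0x6a, 0x84, 0xd6, 0x8e]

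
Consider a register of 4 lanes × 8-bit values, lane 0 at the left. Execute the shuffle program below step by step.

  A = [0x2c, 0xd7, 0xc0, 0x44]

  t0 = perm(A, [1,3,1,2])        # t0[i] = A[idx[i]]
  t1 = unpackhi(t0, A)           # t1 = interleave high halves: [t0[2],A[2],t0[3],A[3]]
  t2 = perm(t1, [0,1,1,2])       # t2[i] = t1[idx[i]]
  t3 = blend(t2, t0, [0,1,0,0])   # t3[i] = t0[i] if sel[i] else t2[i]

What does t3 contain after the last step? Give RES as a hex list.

→ t0 |d7|44|d7|c0|
→ t1 |d7|c0|c0|44|
→ t2 |d7|c0|c0|c0|
→ t3 |d7|44|c0|c0|

RES = [ 0xd7  0x44  0xc0  0xc0 ]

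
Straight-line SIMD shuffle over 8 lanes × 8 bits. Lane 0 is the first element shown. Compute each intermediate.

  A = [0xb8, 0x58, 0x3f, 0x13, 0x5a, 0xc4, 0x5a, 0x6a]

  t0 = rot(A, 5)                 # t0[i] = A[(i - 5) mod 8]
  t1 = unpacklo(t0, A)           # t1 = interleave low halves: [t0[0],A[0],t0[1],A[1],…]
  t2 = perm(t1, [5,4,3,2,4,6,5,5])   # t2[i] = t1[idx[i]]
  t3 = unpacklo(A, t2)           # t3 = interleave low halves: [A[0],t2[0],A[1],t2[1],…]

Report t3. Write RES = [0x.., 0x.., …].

RES = [ 0xb8  0x3f  0x58  0xc4  0x3f  0x58  0x13  0x5a ]

t0 = [0x13, 0x5a, 0xc4, 0x5a, 0x6a, 0xb8, 0x58, 0x3f]
t1 = [0x13, 0xb8, 0x5a, 0x58, 0xc4, 0x3f, 0x5a, 0x13]
t2 = [0x3f, 0xc4, 0x58, 0x5a, 0xc4, 0x5a, 0x3f, 0x3f]
t3 = [0xb8, 0x3f, 0x58, 0xc4, 0x3f, 0x58, 0x13, 0x5a]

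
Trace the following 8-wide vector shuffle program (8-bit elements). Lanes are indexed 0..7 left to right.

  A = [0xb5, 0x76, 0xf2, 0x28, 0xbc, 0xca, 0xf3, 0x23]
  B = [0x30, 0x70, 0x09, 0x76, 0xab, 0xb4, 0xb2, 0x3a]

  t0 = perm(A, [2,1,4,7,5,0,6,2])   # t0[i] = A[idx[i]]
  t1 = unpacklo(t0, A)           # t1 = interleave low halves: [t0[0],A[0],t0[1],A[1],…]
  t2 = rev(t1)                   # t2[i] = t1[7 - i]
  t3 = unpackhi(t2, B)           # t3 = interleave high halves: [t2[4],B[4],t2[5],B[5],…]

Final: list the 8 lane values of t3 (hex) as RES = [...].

RES = [0x76, 0xab, 0x76, 0xb4, 0xb5, 0xb2, 0xf2, 0x3a]

t0 = [0xf2, 0x76, 0xbc, 0x23, 0xca, 0xb5, 0xf3, 0xf2]
t1 = [0xf2, 0xb5, 0x76, 0x76, 0xbc, 0xf2, 0x23, 0x28]
t2 = [0x28, 0x23, 0xf2, 0xbc, 0x76, 0x76, 0xb5, 0xf2]
t3 = [0x76, 0xab, 0x76, 0xb4, 0xb5, 0xb2, 0xf2, 0x3a]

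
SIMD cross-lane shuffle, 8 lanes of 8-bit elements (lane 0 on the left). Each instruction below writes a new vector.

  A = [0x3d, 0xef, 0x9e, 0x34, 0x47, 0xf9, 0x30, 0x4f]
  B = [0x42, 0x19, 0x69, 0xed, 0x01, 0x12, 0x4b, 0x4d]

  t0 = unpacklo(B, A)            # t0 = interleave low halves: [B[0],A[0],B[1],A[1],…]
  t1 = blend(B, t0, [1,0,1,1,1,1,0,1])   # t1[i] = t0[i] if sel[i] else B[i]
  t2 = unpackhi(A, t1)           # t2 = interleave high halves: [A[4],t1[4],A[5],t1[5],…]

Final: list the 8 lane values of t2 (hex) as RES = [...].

RES = [ 0x47  0x69  0xf9  0x9e  0x30  0x4b  0x4f  0x34 ]

→ t0 |42|3d|19|ef|69|9e|ed|34|
→ t1 |42|19|19|ef|69|9e|4b|34|
→ t2 |47|69|f9|9e|30|4b|4f|34|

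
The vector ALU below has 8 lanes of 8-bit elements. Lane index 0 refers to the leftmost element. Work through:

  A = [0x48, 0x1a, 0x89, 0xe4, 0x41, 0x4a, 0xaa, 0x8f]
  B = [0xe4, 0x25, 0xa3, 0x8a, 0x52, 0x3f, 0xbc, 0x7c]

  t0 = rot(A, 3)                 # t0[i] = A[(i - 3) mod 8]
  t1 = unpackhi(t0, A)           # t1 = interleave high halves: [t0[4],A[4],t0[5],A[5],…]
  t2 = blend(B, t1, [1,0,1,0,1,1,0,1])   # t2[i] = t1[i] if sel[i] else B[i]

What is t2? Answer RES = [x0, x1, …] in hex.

RES = [ 0x1a  0x25  0x89  0x8a  0xe4  0xaa  0xbc  0x8f ]

  t0: 4a aa 8f 48 1a 89 e4 41
  t1: 1a 41 89 4a e4 aa 41 8f
  t2: 1a 25 89 8a e4 aa bc 8f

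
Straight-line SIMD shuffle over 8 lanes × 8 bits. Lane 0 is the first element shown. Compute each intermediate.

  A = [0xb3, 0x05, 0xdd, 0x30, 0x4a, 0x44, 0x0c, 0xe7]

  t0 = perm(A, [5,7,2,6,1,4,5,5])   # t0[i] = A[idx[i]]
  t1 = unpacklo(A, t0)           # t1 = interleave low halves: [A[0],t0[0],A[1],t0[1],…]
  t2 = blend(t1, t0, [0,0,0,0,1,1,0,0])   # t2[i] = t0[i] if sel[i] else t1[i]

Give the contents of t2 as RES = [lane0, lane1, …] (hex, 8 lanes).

RES = [0xb3, 0x44, 0x05, 0xe7, 0x05, 0x4a, 0x30, 0x0c]

  t0: 44 e7 dd 0c 05 4a 44 44
  t1: b3 44 05 e7 dd dd 30 0c
  t2: b3 44 05 e7 05 4a 30 0c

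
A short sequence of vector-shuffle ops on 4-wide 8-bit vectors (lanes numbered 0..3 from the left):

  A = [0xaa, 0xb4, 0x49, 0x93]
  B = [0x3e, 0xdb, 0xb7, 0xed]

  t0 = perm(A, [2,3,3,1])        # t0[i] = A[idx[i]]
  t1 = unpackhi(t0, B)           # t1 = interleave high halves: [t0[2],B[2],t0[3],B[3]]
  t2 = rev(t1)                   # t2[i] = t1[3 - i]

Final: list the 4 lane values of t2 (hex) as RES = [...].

RES = [ 0xed  0xb4  0xb7  0x93 ]

→ t0 |49|93|93|b4|
→ t1 |93|b7|b4|ed|
→ t2 |ed|b4|b7|93|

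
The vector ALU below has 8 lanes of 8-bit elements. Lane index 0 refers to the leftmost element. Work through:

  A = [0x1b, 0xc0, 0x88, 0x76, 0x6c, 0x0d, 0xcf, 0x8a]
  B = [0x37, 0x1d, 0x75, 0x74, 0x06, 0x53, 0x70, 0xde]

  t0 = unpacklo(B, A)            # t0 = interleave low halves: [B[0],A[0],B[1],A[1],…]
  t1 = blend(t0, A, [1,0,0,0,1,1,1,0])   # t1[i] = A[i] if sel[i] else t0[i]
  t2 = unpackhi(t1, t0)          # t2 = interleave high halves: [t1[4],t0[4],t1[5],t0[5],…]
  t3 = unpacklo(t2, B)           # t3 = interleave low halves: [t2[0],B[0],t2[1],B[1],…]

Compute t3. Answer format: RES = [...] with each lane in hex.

t0 = [0x37, 0x1b, 0x1d, 0xc0, 0x75, 0x88, 0x74, 0x76]
t1 = [0x1b, 0x1b, 0x1d, 0xc0, 0x6c, 0x0d, 0xcf, 0x76]
t2 = [0x6c, 0x75, 0x0d, 0x88, 0xcf, 0x74, 0x76, 0x76]
t3 = [0x6c, 0x37, 0x75, 0x1d, 0x0d, 0x75, 0x88, 0x74]

RES = [ 0x6c  0x37  0x75  0x1d  0x0d  0x75  0x88  0x74 ]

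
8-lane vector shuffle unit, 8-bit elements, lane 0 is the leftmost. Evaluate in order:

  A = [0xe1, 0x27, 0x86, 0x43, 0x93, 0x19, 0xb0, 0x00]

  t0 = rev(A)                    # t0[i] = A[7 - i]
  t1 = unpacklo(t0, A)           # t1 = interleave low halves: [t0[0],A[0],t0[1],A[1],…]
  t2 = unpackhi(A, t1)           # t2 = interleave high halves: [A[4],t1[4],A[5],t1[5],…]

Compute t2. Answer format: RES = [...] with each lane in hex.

RES = [ 0x93  0x19  0x19  0x86  0xb0  0x93  0x00  0x43 ]

→ t0 |00|b0|19|93|43|86|27|e1|
→ t1 |00|e1|b0|27|19|86|93|43|
→ t2 |93|19|19|86|b0|93|00|43|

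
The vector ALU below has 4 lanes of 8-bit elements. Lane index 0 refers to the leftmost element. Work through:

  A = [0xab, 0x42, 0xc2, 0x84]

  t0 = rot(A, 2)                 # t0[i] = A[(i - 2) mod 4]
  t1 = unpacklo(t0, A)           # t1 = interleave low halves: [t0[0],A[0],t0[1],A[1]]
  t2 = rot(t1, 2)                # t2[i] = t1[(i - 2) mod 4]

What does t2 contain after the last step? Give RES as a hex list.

  t0: c2 84 ab 42
  t1: c2 ab 84 42
  t2: 84 42 c2 ab

RES = [0x84, 0x42, 0xc2, 0xab]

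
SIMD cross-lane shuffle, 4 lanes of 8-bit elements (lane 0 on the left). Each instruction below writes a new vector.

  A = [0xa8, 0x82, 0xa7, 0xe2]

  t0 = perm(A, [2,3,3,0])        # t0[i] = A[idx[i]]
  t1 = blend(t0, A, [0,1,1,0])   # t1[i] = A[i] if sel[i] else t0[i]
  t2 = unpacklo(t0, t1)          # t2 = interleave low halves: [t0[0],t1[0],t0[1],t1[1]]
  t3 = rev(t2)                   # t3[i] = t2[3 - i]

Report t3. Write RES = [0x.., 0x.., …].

RES = [ 0x82  0xe2  0xa7  0xa7 ]

t0 = [0xa7, 0xe2, 0xe2, 0xa8]
t1 = [0xa7, 0x82, 0xa7, 0xa8]
t2 = [0xa7, 0xa7, 0xe2, 0x82]
t3 = [0x82, 0xe2, 0xa7, 0xa7]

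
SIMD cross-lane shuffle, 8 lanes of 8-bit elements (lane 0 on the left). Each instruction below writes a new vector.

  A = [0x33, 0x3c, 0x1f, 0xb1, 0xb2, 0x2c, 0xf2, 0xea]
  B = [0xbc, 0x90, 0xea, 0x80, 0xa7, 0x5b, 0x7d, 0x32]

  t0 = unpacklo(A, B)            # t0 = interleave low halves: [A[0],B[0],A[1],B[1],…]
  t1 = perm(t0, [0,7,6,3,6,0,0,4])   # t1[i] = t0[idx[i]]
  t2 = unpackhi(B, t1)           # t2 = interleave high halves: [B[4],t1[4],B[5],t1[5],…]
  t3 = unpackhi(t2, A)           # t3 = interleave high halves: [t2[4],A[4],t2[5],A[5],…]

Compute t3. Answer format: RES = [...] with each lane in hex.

RES = [0x7d, 0xb2, 0x33, 0x2c, 0x32, 0xf2, 0x1f, 0xea]

t0 = [0x33, 0xbc, 0x3c, 0x90, 0x1f, 0xea, 0xb1, 0x80]
t1 = [0x33, 0x80, 0xb1, 0x90, 0xb1, 0x33, 0x33, 0x1f]
t2 = [0xa7, 0xb1, 0x5b, 0x33, 0x7d, 0x33, 0x32, 0x1f]
t3 = [0x7d, 0xb2, 0x33, 0x2c, 0x32, 0xf2, 0x1f, 0xea]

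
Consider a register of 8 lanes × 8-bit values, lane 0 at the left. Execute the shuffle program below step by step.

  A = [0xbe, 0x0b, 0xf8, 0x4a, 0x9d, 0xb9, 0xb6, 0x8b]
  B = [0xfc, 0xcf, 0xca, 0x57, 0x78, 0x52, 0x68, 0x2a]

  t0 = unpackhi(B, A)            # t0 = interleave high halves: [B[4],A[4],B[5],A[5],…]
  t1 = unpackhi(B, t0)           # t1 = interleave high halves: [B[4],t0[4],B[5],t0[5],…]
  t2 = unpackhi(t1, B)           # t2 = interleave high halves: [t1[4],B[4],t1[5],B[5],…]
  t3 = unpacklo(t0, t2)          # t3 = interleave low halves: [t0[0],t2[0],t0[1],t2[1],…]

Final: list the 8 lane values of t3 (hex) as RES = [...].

→ t0 |78|9d|52|b9|68|b6|2a|8b|
→ t1 |78|68|52|b6|68|2a|2a|8b|
→ t2 |68|78|2a|52|2a|68|8b|2a|
→ t3 |78|68|9d|78|52|2a|b9|52|

RES = [ 0x78  0x68  0x9d  0x78  0x52  0x2a  0xb9  0x52 ]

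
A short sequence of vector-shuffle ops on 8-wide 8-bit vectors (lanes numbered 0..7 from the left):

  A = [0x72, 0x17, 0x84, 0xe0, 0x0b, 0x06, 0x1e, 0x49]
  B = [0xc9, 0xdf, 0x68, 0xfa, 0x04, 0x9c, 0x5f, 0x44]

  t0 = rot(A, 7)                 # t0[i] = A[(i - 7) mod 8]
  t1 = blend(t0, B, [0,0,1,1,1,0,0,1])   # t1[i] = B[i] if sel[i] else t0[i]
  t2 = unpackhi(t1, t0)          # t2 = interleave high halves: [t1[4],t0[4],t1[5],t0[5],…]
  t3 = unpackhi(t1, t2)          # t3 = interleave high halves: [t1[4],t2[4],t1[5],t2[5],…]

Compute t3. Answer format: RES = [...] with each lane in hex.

RES = [0x04, 0x49, 0x1e, 0x49, 0x49, 0x44, 0x44, 0x72]

  t0: 17 84 e0 0b 06 1e 49 72
  t1: 17 84 68 fa 04 1e 49 44
  t2: 04 06 1e 1e 49 49 44 72
  t3: 04 49 1e 49 49 44 44 72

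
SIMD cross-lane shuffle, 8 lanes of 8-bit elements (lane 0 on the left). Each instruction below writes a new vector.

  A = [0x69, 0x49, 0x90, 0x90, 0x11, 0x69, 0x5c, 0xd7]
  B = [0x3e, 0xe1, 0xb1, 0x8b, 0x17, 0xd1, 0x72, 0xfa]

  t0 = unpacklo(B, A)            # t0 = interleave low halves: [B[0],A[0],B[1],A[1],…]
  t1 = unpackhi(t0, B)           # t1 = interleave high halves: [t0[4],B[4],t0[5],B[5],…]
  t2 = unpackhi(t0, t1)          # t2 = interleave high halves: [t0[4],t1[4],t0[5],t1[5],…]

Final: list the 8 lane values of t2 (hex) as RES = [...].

RES = [0xb1, 0x8b, 0x90, 0x72, 0x8b, 0x90, 0x90, 0xfa]

t0 = [0x3e, 0x69, 0xe1, 0x49, 0xb1, 0x90, 0x8b, 0x90]
t1 = [0xb1, 0x17, 0x90, 0xd1, 0x8b, 0x72, 0x90, 0xfa]
t2 = [0xb1, 0x8b, 0x90, 0x72, 0x8b, 0x90, 0x90, 0xfa]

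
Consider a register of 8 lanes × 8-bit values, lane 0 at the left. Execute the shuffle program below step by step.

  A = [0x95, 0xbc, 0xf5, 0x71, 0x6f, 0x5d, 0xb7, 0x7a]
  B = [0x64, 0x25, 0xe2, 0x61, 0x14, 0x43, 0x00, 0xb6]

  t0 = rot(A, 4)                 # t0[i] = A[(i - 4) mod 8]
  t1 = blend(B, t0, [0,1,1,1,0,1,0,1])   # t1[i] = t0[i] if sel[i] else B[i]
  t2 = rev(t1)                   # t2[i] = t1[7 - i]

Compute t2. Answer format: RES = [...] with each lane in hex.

  t0: 6f 5d b7 7a 95 bc f5 71
  t1: 64 5d b7 7a 14 bc 00 71
  t2: 71 00 bc 14 7a b7 5d 64

RES = [ 0x71  0x00  0xbc  0x14  0x7a  0xb7  0x5d  0x64 ]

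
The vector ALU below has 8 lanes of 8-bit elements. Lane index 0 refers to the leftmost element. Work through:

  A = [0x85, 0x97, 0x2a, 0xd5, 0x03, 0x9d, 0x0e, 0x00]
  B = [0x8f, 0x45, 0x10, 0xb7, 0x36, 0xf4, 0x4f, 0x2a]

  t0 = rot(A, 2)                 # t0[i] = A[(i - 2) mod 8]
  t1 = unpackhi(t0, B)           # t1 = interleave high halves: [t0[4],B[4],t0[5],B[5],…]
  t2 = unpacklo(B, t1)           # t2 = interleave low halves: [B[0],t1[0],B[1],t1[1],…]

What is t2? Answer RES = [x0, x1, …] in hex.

RES = [ 0x8f  0x2a  0x45  0x36  0x10  0xd5  0xb7  0xf4 ]

t0 = [0x0e, 0x00, 0x85, 0x97, 0x2a, 0xd5, 0x03, 0x9d]
t1 = [0x2a, 0x36, 0xd5, 0xf4, 0x03, 0x4f, 0x9d, 0x2a]
t2 = [0x8f, 0x2a, 0x45, 0x36, 0x10, 0xd5, 0xb7, 0xf4]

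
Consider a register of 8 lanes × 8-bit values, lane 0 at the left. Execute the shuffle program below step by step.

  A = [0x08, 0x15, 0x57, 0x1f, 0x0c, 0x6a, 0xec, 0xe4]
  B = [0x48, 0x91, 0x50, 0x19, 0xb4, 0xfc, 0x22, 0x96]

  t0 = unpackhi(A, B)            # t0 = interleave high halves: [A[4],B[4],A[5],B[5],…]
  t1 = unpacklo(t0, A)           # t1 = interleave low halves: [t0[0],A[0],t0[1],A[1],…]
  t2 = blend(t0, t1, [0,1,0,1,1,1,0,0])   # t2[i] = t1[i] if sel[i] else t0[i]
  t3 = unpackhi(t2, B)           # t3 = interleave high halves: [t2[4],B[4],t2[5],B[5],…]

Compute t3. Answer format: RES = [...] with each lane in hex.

RES = [0x6a, 0xb4, 0x57, 0xfc, 0xe4, 0x22, 0x96, 0x96]

→ t0 |0c|b4|6a|fc|ec|22|e4|96|
→ t1 |0c|08|b4|15|6a|57|fc|1f|
→ t2 |0c|08|6a|15|6a|57|e4|96|
→ t3 |6a|b4|57|fc|e4|22|96|96|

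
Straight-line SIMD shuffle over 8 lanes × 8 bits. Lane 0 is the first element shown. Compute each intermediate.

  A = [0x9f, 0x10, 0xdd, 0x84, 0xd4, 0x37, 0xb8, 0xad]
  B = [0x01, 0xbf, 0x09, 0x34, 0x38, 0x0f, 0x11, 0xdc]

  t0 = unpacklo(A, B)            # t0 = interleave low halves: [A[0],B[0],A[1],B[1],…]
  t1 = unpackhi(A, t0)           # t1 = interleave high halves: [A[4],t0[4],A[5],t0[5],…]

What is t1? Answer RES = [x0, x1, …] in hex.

→ t0 |9f|01|10|bf|dd|09|84|34|
→ t1 |d4|dd|37|09|b8|84|ad|34|

RES = [0xd4, 0xdd, 0x37, 0x09, 0xb8, 0x84, 0xad, 0x34]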